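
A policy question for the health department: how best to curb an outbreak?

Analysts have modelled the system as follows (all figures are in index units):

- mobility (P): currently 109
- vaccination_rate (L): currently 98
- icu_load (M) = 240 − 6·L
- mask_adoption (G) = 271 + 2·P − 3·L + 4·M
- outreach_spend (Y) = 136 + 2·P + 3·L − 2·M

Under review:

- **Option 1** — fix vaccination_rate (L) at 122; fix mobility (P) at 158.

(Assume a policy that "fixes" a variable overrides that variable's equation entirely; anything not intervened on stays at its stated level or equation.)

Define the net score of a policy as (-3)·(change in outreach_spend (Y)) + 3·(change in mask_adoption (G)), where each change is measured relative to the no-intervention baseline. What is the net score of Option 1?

Baseline:
  P = 109
  L = 98
  M = 240 − 6·98 = -348
  G = 271 + 2·109 − 3·98 + 4·(-348) = -1197
  Y = 136 + 2·109 + 3·98 − 2·(-348) = 1344
Option 1 (L := 122, P := 158):
  P = 158
  L = 122
  M = 240 − 6·122 = -492
  G = 271 + 2·158 − 3·122 + 4·(-492) = -1747
  Y = 136 + 2·158 + 3·122 − 2·(-492) = 1802
ΔY = 1802 − 1344 = 458; ΔG = -1747 − (-1197) = -550
Score = (-3)·458 + 3·(-550) = -3024

-3024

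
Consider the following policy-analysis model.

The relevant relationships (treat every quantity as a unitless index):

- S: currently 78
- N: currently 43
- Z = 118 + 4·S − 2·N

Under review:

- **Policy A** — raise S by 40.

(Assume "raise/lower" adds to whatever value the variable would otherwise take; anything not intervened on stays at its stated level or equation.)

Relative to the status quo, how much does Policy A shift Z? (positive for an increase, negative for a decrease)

Baseline:
  S = 78
  N = 43
  Z = 118 + 4·78 − 2·43 = 344
Policy A (S + 40):
  S = 78 + 40 = 118
  N = 43
  Z = 118 + 4·118 − 2·43 = 504
Change in Z: 504 − 344 = 160

160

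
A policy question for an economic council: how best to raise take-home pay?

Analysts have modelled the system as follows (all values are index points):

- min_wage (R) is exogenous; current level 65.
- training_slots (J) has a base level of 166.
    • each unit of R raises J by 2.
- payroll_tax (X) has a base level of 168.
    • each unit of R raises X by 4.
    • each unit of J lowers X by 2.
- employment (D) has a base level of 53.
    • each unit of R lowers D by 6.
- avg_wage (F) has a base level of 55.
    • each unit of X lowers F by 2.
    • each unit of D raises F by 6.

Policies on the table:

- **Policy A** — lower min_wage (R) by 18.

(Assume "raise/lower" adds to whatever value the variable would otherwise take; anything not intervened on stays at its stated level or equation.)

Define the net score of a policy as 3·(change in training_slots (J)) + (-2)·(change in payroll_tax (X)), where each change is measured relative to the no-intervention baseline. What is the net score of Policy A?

-108

Baseline:
  R = 65
  J = 166 + 2·65 = 296
  X = 168 + 4·65 − 2·296 = -164
Policy A (R − 18):
  R = 65 − 18 = 47
  J = 166 + 2·47 = 260
  X = 168 + 4·47 − 2·260 = -164
ΔJ = 260 − 296 = -36; ΔX = -164 − (-164) = 0
Score = 3·(-36) + (-2)·0 = -108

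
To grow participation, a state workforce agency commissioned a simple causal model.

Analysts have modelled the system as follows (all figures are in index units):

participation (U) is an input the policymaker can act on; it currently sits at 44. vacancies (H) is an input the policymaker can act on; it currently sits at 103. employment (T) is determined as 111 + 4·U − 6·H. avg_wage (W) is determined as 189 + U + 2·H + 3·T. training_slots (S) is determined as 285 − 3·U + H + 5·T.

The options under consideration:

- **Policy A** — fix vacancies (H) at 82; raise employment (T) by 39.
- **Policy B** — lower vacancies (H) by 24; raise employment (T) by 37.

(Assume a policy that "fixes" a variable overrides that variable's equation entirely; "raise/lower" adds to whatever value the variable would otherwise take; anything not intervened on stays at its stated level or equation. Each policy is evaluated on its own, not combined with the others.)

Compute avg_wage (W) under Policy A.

Policy A (H := 82, T + 39):
  U = 44
  H = 82
  T = 111 + 4·44 − 6·82 (+39 from intervention) = -166
  W = 189 + 44 + 2·82 + 3·(-166) = -101

-101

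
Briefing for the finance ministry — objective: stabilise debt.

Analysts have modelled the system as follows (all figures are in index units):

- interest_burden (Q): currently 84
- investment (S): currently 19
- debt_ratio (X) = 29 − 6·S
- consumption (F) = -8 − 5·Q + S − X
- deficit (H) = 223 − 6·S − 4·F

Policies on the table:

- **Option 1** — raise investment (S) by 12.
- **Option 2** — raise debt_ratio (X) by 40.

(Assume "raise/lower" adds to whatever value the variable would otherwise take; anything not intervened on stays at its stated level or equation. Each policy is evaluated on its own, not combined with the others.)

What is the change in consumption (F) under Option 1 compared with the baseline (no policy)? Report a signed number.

Baseline:
  Q = 84
  S = 19
  X = 29 − 6·19 = -85
  F = -8 − 5·84 + 19 − (-85) = -324
Option 1 (S + 12):
  Q = 84
  S = 19 + 12 = 31
  X = 29 − 6·31 = -157
  F = -8 − 5·84 + 31 − (-157) = -240
Change in F: -240 − (-324) = 84

84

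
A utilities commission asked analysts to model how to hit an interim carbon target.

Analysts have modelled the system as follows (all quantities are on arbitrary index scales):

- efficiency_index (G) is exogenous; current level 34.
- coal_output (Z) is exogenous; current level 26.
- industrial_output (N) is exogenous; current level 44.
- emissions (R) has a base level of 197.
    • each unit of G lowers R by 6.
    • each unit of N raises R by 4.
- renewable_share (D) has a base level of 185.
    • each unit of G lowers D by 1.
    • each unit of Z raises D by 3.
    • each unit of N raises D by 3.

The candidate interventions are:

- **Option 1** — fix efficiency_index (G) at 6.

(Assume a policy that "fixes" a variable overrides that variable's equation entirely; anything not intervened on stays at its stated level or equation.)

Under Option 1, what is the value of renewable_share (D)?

Option 1 (G := 6):
  G = 6
  Z = 26
  N = 44
  D = 185 − 6 + 3·26 + 3·44 = 389

389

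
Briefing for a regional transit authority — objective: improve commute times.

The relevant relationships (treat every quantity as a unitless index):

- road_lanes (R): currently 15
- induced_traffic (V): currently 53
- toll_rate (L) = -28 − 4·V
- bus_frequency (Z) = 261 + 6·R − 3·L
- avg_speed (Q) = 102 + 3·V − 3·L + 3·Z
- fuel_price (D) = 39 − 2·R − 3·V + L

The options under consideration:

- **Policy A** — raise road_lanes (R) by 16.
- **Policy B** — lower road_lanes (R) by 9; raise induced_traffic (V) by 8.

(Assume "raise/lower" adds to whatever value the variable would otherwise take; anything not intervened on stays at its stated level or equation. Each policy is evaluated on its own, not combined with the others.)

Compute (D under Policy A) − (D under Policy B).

Policy A (R + 16):
  R = 15 + 16 = 31
  V = 53
  L = -28 − 4·53 = -240
  D = 39 − 2·31 − 3·53 + (-240) = -422
Policy B (R − 9, V + 8):
  R = 15 − 9 = 6
  V = 53 + 8 = 61
  L = -28 − 4·61 = -272
  D = 39 − 2·6 − 3·61 + (-272) = -428
D: -422 − (-428) = 6

6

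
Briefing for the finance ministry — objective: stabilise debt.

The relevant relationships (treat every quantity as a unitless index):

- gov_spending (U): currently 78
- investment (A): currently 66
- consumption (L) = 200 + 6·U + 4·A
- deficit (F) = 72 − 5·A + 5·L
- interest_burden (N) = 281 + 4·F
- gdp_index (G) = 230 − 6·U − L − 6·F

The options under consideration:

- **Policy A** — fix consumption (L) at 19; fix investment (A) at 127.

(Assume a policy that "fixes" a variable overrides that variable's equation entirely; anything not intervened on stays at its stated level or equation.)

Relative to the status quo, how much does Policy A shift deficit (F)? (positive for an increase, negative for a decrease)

Baseline:
  U = 78
  A = 66
  L = 200 + 6·78 + 4·66 = 932
  F = 72 − 5·66 + 5·932 = 4402
Policy A (L := 19, A := 127):
  U = 78
  A = 127
  L = 19
  F = 72 − 5·127 + 5·19 = -468
Change in F: -468 − 4402 = -4870

-4870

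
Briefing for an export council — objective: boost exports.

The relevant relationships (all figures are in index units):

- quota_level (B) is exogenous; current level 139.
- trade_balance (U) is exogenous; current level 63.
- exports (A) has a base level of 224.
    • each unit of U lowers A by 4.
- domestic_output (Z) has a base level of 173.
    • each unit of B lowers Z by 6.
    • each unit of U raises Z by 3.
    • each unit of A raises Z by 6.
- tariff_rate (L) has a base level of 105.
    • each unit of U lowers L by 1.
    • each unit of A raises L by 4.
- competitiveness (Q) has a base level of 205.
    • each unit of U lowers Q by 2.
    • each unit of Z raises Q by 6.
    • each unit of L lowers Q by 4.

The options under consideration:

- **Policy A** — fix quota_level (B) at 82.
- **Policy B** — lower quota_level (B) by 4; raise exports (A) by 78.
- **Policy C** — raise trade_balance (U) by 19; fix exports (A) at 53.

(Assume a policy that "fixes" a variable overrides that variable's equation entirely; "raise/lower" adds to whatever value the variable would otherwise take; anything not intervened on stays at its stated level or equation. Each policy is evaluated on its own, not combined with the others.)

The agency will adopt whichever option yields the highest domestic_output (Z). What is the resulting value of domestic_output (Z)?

Policy A (B := 82):
  B = 82
  U = 63
  A = 224 − 4·63 = -28
  Z = 173 − 6·82 + 3·63 + 6·(-28) = -298
Policy B (B − 4, A + 78):
  B = 139 − 4 = 135
  U = 63
  A = 224 − 4·63 (+78 from intervention) = 50
  Z = 173 − 6·135 + 3·63 + 6·50 = -148
Policy C (U + 19, A := 53):
  B = 139
  U = 63 + 19 = 82
  A = 53
  Z = 173 − 6·139 + 3·82 + 6·53 = -97
Comparing — Policy A: Z=-298, Policy B: Z=-148, Policy C: Z=-97. Highest is -97 (Policy C).

-97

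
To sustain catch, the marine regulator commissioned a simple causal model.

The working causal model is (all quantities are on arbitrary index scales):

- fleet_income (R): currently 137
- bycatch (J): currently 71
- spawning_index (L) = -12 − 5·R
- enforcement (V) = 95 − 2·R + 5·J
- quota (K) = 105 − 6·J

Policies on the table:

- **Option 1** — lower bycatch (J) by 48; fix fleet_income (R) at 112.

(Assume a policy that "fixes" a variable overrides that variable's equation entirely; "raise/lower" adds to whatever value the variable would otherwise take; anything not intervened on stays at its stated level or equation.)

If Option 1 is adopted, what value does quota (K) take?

Option 1 (J − 48, R := 112):
  J = 71 − 48 = 23
  K = 105 − 6·23 = -33

-33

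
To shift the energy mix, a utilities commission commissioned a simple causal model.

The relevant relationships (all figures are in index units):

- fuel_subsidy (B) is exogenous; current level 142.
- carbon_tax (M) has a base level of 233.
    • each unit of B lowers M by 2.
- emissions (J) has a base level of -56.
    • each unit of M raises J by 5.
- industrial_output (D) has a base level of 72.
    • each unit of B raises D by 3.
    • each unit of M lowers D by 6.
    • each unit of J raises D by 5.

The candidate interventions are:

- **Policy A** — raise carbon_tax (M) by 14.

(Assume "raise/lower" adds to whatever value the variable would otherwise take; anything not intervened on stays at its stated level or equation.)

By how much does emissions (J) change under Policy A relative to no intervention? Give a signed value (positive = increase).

70

Baseline:
  B = 142
  M = 233 − 2·142 = -51
  J = -56 + 5·(-51) = -311
Policy A (M + 14):
  B = 142
  M = 233 − 2·142 (+14 from intervention) = -37
  J = -56 + 5·(-37) = -241
Change in J: -241 − (-311) = 70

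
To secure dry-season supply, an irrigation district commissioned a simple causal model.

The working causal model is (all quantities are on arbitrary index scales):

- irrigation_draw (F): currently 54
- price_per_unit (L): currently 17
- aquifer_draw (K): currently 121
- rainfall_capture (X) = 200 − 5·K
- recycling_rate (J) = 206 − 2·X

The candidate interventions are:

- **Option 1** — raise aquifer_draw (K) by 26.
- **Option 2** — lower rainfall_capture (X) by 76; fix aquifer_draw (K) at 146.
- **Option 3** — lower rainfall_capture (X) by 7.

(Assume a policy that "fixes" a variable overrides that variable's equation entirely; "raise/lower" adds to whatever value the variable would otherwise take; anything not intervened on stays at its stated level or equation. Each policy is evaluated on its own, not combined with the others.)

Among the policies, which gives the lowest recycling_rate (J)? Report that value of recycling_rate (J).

1030

Option 1 (K + 26):
  K = 121 + 26 = 147
  X = 200 − 5·147 = -535
  J = 206 − 2·(-535) = 1276
Option 2 (X − 76, K := 146):
  K = 146
  X = 200 − 5·146 (−76 from intervention) = -606
  J = 206 − 2·(-606) = 1418
Option 3 (X − 7):
  K = 121
  X = 200 − 5·121 (−7 from intervention) = -412
  J = 206 − 2·(-412) = 1030
Comparing — Option 1: J=1276, Option 2: J=1418, Option 3: J=1030. Lowest is 1030 (Option 3).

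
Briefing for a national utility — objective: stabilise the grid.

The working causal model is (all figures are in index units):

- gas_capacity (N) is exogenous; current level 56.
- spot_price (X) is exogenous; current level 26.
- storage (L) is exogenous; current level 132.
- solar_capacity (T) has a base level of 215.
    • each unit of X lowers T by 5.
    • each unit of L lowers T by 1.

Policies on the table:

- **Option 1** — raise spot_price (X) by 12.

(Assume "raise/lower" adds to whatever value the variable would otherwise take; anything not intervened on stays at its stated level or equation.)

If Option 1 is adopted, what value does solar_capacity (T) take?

-107

Option 1 (X + 12):
  X = 26 + 12 = 38
  L = 132
  T = 215 − 5·38 − 132 = -107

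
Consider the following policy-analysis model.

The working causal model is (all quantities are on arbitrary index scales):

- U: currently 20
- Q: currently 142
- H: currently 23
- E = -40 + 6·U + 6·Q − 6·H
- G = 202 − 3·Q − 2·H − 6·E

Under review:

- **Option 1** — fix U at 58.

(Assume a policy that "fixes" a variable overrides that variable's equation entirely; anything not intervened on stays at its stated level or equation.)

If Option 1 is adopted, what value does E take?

1022

Option 1 (U := 58):
  U = 58
  Q = 142
  H = 23
  E = -40 + 6·58 + 6·142 − 6·23 = 1022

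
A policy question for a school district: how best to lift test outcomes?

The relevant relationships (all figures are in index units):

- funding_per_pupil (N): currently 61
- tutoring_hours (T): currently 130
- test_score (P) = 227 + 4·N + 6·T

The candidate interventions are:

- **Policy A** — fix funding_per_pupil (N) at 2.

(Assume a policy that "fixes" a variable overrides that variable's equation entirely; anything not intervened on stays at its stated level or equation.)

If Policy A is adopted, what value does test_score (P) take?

Policy A (N := 2):
  N = 2
  T = 130
  P = 227 + 4·2 + 6·130 = 1015

1015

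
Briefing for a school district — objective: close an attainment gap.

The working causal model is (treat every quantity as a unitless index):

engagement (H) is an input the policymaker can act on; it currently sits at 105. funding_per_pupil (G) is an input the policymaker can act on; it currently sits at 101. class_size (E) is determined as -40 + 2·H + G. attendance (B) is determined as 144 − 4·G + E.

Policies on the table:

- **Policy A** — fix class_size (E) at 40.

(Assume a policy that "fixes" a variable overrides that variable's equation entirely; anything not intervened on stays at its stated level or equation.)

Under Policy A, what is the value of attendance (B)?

-220

Policy A (E := 40):
  H = 105
  G = 101
  E = 40
  B = 144 − 4·101 + 40 = -220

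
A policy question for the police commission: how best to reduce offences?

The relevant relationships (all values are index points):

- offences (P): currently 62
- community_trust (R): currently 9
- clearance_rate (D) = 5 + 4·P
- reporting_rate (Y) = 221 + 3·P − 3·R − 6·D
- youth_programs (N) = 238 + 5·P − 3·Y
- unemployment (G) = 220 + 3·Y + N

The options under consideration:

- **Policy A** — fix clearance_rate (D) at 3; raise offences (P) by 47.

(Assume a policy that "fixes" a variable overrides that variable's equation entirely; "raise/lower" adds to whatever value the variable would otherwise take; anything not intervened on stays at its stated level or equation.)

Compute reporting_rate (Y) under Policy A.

Policy A (D := 3, P + 47):
  P = 62 + 47 = 109
  R = 9
  D = 3
  Y = 221 + 3·109 − 3·9 − 6·3 = 503

503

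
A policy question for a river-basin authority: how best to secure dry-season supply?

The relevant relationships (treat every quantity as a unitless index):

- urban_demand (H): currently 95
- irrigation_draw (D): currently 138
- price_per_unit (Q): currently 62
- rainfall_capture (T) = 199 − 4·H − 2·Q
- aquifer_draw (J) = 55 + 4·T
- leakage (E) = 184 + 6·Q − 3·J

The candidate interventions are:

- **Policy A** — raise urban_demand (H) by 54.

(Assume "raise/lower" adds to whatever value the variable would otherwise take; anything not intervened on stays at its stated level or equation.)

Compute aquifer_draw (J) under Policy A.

-2029

Policy A (H + 54):
  H = 95 + 54 = 149
  Q = 62
  T = 199 − 4·149 − 2·62 = -521
  J = 55 + 4·(-521) = -2029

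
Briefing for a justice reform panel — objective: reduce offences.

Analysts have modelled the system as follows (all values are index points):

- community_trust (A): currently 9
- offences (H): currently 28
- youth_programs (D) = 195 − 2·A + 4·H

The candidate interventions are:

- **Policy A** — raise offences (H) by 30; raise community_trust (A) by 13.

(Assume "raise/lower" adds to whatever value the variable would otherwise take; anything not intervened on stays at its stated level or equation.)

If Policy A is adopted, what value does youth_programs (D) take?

Policy A (H + 30, A + 13):
  A = 9 + 13 = 22
  H = 28 + 30 = 58
  D = 195 − 2·22 + 4·58 = 383

383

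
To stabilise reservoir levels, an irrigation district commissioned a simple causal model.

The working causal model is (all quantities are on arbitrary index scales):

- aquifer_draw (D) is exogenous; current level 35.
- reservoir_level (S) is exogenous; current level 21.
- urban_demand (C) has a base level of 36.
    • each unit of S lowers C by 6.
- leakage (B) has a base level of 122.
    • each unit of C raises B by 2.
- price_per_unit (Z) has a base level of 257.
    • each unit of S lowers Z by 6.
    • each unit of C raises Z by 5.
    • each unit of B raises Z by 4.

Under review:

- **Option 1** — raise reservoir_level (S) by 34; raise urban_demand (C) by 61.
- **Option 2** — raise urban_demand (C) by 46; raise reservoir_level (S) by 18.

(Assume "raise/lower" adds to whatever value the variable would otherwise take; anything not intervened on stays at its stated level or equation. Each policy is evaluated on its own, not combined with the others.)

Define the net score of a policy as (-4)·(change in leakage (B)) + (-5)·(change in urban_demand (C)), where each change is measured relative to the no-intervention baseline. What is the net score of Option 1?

1859

Baseline:
  S = 21
  C = 36 − 6·21 = -90
  B = 122 + 2·(-90) = -58
Option 1 (S + 34, C + 61):
  S = 21 + 34 = 55
  C = 36 − 6·55 (+61 from intervention) = -233
  B = 122 + 2·(-233) = -344
ΔB = -344 − (-58) = -286; ΔC = -233 − (-90) = -143
Score = (-4)·(-286) + (-5)·(-143) = 1859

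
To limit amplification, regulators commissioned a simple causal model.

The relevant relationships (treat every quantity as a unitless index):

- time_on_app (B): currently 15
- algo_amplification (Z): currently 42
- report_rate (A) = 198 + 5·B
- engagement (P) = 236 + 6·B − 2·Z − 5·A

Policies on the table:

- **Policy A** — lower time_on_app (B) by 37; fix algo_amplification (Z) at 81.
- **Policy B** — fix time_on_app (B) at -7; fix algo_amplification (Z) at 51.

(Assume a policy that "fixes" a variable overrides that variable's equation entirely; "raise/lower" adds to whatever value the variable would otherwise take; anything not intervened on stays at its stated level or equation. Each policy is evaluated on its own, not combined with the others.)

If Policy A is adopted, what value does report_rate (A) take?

88

Policy A (B − 37, Z := 81):
  B = 15 − 37 = -22
  A = 198 + 5·(-22) = 88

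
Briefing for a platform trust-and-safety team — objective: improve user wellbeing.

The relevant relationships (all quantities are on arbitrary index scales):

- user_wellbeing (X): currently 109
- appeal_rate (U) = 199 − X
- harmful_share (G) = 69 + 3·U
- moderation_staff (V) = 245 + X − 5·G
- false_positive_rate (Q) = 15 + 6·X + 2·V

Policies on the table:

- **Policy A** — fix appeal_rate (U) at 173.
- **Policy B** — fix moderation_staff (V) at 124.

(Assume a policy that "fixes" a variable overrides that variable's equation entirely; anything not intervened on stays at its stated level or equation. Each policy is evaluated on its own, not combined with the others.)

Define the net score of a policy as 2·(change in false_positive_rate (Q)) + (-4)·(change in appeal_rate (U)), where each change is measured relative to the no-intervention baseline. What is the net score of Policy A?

Baseline:
  X = 109
  U = 199 − 109 = 90
  G = 69 + 3·90 = 339
  V = 245 + 109 − 5·339 = -1341
  Q = 15 + 6·109 + 2·(-1341) = -2013
Policy A (U := 173):
  X = 109
  U = 173
  G = 69 + 3·173 = 588
  V = 245 + 109 − 5·588 = -2586
  Q = 15 + 6·109 + 2·(-2586) = -4503
ΔQ = -4503 − (-2013) = -2490; ΔU = 173 − 90 = 83
Score = 2·(-2490) + (-4)·83 = -5312

-5312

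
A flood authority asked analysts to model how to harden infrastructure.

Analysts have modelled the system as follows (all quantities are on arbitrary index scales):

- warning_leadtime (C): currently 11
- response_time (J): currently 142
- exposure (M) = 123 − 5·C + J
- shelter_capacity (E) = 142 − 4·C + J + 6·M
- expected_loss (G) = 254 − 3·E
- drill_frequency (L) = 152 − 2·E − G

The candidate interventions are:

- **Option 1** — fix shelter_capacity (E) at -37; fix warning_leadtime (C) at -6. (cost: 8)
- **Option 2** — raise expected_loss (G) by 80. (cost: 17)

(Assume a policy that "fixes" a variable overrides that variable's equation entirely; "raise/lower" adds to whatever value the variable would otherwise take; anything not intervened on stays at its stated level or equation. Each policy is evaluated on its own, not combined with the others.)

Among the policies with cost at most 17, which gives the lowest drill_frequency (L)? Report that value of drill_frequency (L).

-139

Option 1 (E := -37, C := -6):
  C = -6
  J = 142
  M = 123 − 5·(-6) + 142 = 295
  E = -37
  G = 254 − 3·(-37) = 365
  L = 152 − 2·(-37) − 365 = -139
Option 2 (G + 80):
  C = 11
  J = 142
  M = 123 − 5·11 + 142 = 210
  E = 142 − 4·11 + 142 + 6·210 = 1500
  G = 254 − 3·1500 (+80 from intervention) = -4166
  L = 152 − 2·1500 − (-4166) = 1318
Comparing — Option 1: L=-139, Option 2: L=1318. Lowest is -139 (Option 1).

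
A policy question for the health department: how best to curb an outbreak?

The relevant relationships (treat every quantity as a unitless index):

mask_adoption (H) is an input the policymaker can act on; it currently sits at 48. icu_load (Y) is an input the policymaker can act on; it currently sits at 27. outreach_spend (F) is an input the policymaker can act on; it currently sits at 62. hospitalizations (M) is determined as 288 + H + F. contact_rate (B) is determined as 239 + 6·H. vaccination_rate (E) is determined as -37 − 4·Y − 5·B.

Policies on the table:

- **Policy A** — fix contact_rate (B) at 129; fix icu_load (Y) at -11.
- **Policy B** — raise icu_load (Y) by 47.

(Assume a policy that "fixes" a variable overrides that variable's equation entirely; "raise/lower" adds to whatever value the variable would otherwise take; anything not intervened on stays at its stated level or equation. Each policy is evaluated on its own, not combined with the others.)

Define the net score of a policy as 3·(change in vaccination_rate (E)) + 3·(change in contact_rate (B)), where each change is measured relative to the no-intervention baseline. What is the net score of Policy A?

5232

Baseline:
  H = 48
  Y = 27
  B = 239 + 6·48 = 527
  E = -37 − 4·27 − 5·527 = -2780
Policy A (B := 129, Y := -11):
  H = 48
  Y = -11
  B = 129
  E = -37 − 4·(-11) − 5·129 = -638
ΔE = -638 − (-2780) = 2142; ΔB = 129 − 527 = -398
Score = 3·2142 + 3·(-398) = 5232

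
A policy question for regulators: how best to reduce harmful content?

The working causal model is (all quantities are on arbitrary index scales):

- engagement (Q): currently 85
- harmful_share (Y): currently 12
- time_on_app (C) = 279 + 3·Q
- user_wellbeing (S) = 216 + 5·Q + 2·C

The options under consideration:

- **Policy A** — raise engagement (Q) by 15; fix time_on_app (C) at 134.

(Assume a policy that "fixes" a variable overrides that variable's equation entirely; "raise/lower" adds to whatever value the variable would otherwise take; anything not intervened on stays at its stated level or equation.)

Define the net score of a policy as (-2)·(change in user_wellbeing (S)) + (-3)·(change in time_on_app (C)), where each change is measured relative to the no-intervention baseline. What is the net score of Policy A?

Baseline:
  Q = 85
  C = 279 + 3·85 = 534
  S = 216 + 5·85 + 2·534 = 1709
Policy A (Q + 15, C := 134):
  Q = 85 + 15 = 100
  C = 134
  S = 216 + 5·100 + 2·134 = 984
ΔS = 984 − 1709 = -725; ΔC = 134 − 534 = -400
Score = (-2)·(-725) + (-3)·(-400) = 2650

2650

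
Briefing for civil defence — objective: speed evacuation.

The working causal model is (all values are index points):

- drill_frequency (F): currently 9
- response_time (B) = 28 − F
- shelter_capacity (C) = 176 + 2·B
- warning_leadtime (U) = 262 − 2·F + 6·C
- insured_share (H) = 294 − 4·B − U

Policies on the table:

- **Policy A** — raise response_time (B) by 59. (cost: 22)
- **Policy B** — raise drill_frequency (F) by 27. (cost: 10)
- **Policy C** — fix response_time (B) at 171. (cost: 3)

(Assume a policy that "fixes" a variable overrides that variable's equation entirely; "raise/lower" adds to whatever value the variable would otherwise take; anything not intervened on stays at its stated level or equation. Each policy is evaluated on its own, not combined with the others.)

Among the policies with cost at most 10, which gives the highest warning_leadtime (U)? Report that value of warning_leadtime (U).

Policy B (F + 27):
  F = 9 + 27 = 36
  B = 28 − 36 = -8
  C = 176 + 2·(-8) = 160
  U = 262 − 2·36 + 6·160 = 1150
Policy C (B := 171):
  F = 9
  B = 171
  C = 176 + 2·171 = 518
  U = 262 − 2·9 + 6·518 = 3352
Comparing — Policy B: U=1150, Policy C: U=3352. Highest is 3352 (Policy C).

3352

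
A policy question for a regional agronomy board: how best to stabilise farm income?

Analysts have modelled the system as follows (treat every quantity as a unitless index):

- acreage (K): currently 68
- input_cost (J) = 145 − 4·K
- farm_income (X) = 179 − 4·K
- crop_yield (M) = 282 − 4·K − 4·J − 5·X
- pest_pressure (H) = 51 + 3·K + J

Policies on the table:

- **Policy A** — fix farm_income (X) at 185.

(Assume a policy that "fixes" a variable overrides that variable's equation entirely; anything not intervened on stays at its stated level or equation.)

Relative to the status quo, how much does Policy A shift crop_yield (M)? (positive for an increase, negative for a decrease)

Baseline:
  K = 68
  J = 145 − 4·68 = -127
  X = 179 − 4·68 = -93
  M = 282 − 4·68 − 4·(-127) − 5·(-93) = 983
Policy A (X := 185):
  K = 68
  J = 145 − 4·68 = -127
  X = 185
  M = 282 − 4·68 − 4·(-127) − 5·185 = -407
Change in M: -407 − 983 = -1390

-1390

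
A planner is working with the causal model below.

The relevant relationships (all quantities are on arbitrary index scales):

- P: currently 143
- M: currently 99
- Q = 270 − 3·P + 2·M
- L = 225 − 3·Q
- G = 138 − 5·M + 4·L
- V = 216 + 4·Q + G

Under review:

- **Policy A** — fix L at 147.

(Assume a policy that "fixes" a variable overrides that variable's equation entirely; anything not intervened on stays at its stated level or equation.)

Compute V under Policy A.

603

Policy A (L := 147):
  P = 143
  M = 99
  Q = 270 − 3·143 + 2·99 = 39
  L = 147
  G = 138 − 5·99 + 4·147 = 231
  V = 216 + 4·39 + 231 = 603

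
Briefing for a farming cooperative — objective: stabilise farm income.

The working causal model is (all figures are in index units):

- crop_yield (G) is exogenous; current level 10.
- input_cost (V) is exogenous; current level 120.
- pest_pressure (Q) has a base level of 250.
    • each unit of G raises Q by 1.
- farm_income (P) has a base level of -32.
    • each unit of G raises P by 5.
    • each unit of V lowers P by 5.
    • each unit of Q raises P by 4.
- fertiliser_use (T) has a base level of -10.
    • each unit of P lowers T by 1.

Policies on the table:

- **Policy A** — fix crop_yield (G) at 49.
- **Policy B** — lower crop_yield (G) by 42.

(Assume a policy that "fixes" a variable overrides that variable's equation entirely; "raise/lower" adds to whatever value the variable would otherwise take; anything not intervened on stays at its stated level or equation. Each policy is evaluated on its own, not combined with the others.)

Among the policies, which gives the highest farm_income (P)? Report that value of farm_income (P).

Policy A (G := 49):
  G = 49
  V = 120
  Q = 250 + 49 = 299
  P = -32 + 5·49 − 5·120 + 4·299 = 809
Policy B (G − 42):
  G = 10 − 42 = -32
  V = 120
  Q = 250 + (-32) = 218
  P = -32 + 5·(-32) − 5·120 + 4·218 = 80
Comparing — Policy A: P=809, Policy B: P=80. Highest is 809 (Policy A).

809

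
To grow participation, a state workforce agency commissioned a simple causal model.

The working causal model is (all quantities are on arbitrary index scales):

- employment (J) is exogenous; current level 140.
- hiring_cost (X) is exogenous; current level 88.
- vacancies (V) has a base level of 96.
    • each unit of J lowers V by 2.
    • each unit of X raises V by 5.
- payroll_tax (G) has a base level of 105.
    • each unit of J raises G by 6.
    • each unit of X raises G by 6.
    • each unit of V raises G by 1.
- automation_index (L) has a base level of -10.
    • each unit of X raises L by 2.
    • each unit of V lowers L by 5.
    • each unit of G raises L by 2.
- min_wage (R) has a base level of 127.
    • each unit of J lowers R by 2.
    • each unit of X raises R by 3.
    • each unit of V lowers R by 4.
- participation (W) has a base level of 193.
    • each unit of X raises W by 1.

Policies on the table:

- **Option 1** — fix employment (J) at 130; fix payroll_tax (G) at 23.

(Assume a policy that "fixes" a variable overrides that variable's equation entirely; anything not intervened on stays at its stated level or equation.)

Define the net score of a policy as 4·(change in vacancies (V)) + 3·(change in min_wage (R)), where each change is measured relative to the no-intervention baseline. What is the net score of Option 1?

Baseline:
  J = 140
  X = 88
  V = 96 − 2·140 + 5·88 = 256
  R = 127 − 2·140 + 3·88 − 4·256 = -913
Option 1 (J := 130, G := 23):
  J = 130
  X = 88
  V = 96 − 2·130 + 5·88 = 276
  R = 127 − 2·130 + 3·88 − 4·276 = -973
ΔV = 276 − 256 = 20; ΔR = -973 − (-913) = -60
Score = 4·20 + 3·(-60) = -100

-100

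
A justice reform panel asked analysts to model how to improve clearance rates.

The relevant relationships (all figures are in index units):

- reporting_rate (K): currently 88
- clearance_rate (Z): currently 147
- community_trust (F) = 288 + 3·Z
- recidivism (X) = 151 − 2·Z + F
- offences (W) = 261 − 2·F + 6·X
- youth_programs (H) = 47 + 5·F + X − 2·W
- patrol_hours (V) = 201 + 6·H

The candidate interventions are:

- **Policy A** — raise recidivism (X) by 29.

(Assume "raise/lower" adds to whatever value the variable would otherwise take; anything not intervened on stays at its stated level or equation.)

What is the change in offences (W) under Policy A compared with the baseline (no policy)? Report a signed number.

174

Baseline:
  Z = 147
  F = 288 + 3·147 = 729
  X = 151 − 2·147 + 729 = 586
  W = 261 − 2·729 + 6·586 = 2319
Policy A (X + 29):
  Z = 147
  F = 288 + 3·147 = 729
  X = 151 − 2·147 + 729 (+29 from intervention) = 615
  W = 261 − 2·729 + 6·615 = 2493
Change in W: 2493 − 2319 = 174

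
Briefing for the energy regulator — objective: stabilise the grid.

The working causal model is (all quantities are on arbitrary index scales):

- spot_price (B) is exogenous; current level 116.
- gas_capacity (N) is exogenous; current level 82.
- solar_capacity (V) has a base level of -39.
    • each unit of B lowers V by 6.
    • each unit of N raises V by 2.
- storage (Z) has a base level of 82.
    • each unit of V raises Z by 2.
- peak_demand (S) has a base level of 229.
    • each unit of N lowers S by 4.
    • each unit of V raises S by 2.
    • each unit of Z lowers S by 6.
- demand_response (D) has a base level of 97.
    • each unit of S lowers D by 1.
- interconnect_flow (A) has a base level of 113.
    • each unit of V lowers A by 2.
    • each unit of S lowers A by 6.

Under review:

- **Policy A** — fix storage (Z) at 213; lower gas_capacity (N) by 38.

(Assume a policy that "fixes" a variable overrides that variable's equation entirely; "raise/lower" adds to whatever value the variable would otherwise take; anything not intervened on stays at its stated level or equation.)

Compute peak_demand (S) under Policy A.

-2519

Policy A (Z := 213, N − 38):
  B = 116
  N = 82 − 38 = 44
  V = -39 − 6·116 + 2·44 = -647
  Z = 213
  S = 229 − 4·44 + 2·(-647) − 6·213 = -2519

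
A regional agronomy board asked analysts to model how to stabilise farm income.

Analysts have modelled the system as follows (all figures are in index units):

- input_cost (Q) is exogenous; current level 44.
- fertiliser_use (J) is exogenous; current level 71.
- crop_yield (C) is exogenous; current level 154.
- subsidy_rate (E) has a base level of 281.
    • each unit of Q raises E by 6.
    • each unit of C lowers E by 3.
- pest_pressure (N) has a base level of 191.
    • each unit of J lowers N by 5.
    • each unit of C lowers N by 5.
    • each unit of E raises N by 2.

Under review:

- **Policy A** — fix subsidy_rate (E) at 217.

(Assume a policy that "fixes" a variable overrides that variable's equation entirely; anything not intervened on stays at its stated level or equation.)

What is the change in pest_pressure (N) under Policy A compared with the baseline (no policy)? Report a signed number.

Baseline:
  Q = 44
  J = 71
  C = 154
  E = 281 + 6·44 − 3·154 = 83
  N = 191 − 5·71 − 5·154 + 2·83 = -768
Policy A (E := 217):
  Q = 44
  J = 71
  C = 154
  E = 217
  N = 191 − 5·71 − 5·154 + 2·217 = -500
Change in N: -500 − (-768) = 268

268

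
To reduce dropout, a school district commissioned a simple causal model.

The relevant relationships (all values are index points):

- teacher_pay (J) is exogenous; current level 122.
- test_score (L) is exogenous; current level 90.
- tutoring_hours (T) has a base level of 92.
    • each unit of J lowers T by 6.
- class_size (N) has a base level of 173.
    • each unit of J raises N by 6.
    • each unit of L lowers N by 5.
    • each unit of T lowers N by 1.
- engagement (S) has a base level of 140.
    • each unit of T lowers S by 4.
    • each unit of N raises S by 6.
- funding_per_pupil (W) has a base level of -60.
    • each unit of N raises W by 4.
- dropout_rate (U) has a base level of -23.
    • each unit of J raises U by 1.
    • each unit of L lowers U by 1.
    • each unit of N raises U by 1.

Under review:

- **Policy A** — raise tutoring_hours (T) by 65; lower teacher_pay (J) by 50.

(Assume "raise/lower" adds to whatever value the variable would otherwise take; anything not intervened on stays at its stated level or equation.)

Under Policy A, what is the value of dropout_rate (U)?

Policy A (T + 65, J − 50):
  J = 122 − 50 = 72
  L = 90
  T = 92 − 6·72 (+65 from intervention) = -275
  N = 173 + 6·72 − 5·90 − (-275) = 430
  U = -23 + 72 − 90 + 430 = 389

389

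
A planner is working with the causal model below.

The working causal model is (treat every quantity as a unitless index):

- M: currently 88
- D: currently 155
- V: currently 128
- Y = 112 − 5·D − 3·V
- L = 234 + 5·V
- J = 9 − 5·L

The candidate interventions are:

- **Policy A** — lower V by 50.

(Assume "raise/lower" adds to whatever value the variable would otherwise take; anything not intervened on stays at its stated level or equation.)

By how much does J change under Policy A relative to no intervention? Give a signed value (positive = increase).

1250

Baseline:
  V = 128
  L = 234 + 5·128 = 874
  J = 9 − 5·874 = -4361
Policy A (V − 50):
  V = 128 − 50 = 78
  L = 234 + 5·78 = 624
  J = 9 − 5·624 = -3111
Change in J: -3111 − (-4361) = 1250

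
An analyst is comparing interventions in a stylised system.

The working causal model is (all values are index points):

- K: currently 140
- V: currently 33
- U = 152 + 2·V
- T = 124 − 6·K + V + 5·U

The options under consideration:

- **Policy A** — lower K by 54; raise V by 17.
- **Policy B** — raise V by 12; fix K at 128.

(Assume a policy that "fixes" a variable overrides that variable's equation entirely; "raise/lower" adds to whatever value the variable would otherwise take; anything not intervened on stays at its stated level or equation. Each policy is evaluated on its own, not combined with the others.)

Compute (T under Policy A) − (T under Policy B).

307

Policy A (K − 54, V + 17):
  K = 140 − 54 = 86
  V = 33 + 17 = 50
  U = 152 + 2·50 = 252
  T = 124 − 6·86 + 50 + 5·252 = 918
Policy B (V + 12, K := 128):
  K = 128
  V = 33 + 12 = 45
  U = 152 + 2·45 = 242
  T = 124 − 6·128 + 45 + 5·242 = 611
T: 918 − 611 = 307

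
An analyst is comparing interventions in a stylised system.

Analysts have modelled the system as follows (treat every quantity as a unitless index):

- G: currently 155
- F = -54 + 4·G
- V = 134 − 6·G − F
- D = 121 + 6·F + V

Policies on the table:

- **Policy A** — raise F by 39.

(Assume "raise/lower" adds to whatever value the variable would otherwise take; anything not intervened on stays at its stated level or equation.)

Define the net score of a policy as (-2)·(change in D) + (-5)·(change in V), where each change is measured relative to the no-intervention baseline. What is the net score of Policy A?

Baseline:
  G = 155
  F = -54 + 4·155 = 566
  V = 134 − 6·155 − 566 = -1362
  D = 121 + 6·566 + (-1362) = 2155
Policy A (F + 39):
  G = 155
  F = -54 + 4·155 (+39 from intervention) = 605
  V = 134 − 6·155 − 605 = -1401
  D = 121 + 6·605 + (-1401) = 2350
ΔD = 2350 − 2155 = 195; ΔV = -1401 − (-1362) = -39
Score = (-2)·195 + (-5)·(-39) = -195

-195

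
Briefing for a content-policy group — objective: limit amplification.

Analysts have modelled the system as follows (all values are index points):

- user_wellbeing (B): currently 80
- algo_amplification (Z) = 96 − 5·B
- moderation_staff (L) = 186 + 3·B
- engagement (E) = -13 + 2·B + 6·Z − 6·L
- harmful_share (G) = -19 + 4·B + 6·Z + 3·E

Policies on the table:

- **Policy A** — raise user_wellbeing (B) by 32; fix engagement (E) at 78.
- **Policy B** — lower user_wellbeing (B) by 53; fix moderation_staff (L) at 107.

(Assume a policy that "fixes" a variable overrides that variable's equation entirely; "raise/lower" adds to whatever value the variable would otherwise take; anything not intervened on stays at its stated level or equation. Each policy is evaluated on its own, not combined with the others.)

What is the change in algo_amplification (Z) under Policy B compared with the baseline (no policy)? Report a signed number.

265

Baseline:
  B = 80
  Z = 96 − 5·80 = -304
Policy B (B − 53, L := 107):
  B = 80 − 53 = 27
  Z = 96 − 5·27 = -39
Change in Z: -39 − (-304) = 265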